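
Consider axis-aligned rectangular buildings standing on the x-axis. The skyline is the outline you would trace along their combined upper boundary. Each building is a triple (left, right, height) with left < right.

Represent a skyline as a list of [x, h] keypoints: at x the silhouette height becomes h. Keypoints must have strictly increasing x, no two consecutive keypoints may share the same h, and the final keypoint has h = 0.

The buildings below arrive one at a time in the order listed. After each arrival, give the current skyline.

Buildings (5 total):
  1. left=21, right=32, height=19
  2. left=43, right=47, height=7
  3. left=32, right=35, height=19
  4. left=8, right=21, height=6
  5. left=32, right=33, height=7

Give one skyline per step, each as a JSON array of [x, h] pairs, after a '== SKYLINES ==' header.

== SKYLINES ==
[[21,19],[32,0]]
[[21,19],[32,0],[43,7],[47,0]]
[[21,19],[35,0],[43,7],[47,0]]
[[8,6],[21,19],[35,0],[43,7],[47,0]]
[[8,6],[21,19],[35,0],[43,7],[47,0]]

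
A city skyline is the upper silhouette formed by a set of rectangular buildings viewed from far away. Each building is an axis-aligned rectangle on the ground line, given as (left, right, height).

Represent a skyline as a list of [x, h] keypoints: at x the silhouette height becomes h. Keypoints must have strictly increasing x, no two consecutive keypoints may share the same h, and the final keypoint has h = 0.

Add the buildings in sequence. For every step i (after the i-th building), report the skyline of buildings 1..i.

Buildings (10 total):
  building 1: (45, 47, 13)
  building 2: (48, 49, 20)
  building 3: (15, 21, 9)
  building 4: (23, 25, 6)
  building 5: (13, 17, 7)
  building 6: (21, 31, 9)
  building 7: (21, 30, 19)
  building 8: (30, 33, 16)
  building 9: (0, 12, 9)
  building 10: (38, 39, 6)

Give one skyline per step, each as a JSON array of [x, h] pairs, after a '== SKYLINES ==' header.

== SKYLINES ==
[[45,13],[47,0]]
[[45,13],[47,0],[48,20],[49,0]]
[[15,9],[21,0],[45,13],[47,0],[48,20],[49,0]]
[[15,9],[21,0],[23,6],[25,0],[45,13],[47,0],[48,20],[49,0]]
[[13,7],[15,9],[21,0],[23,6],[25,0],[45,13],[47,0],[48,20],[49,0]]
[[13,7],[15,9],[31,0],[45,13],[47,0],[48,20],[49,0]]
[[13,7],[15,9],[21,19],[30,9],[31,0],[45,13],[47,0],[48,20],[49,0]]
[[13,7],[15,9],[21,19],[30,16],[33,0],[45,13],[47,0],[48,20],[49,0]]
[[0,9],[12,0],[13,7],[15,9],[21,19],[30,16],[33,0],[45,13],[47,0],[48,20],[49,0]]
[[0,9],[12,0],[13,7],[15,9],[21,19],[30,16],[33,0],[38,6],[39,0],[45,13],[47,0],[48,20],[49,0]]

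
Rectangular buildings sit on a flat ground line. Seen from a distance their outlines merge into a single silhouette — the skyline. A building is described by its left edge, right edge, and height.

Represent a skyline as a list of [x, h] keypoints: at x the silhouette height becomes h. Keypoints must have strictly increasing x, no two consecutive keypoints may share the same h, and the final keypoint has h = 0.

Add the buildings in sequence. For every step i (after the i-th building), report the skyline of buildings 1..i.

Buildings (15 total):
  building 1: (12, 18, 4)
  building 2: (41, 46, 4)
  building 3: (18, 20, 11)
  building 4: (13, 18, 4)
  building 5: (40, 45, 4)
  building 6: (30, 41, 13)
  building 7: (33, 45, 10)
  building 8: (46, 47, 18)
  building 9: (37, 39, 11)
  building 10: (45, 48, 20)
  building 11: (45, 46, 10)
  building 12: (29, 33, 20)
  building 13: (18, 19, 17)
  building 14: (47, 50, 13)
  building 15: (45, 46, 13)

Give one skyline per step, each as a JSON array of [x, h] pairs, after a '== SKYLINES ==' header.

== SKYLINES ==
[[12,4],[18,0]]
[[12,4],[18,0],[41,4],[46,0]]
[[12,4],[18,11],[20,0],[41,4],[46,0]]
[[12,4],[18,11],[20,0],[41,4],[46,0]]
[[12,4],[18,11],[20,0],[40,4],[46,0]]
[[12,4],[18,11],[20,0],[30,13],[41,4],[46,0]]
[[12,4],[18,11],[20,0],[30,13],[41,10],[45,4],[46,0]]
[[12,4],[18,11],[20,0],[30,13],[41,10],[45,4],[46,18],[47,0]]
[[12,4],[18,11],[20,0],[30,13],[41,10],[45,4],[46,18],[47,0]]
[[12,4],[18,11],[20,0],[30,13],[41,10],[45,20],[48,0]]
[[12,4],[18,11],[20,0],[30,13],[41,10],[45,20],[48,0]]
[[12,4],[18,11],[20,0],[29,20],[33,13],[41,10],[45,20],[48,0]]
[[12,4],[18,17],[19,11],[20,0],[29,20],[33,13],[41,10],[45,20],[48,0]]
[[12,4],[18,17],[19,11],[20,0],[29,20],[33,13],[41,10],[45,20],[48,13],[50,0]]
[[12,4],[18,17],[19,11],[20,0],[29,20],[33,13],[41,10],[45,20],[48,13],[50,0]]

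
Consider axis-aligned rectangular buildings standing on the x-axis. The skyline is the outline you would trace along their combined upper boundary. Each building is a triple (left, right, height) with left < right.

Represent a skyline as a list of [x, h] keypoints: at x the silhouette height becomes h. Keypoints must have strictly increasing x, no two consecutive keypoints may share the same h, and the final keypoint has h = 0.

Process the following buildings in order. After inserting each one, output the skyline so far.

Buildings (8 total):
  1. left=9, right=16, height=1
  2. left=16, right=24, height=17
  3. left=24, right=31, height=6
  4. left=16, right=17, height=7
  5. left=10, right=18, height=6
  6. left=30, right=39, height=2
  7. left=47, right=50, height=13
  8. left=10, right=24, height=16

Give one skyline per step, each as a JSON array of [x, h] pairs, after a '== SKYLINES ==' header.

== SKYLINES ==
[[9,1],[16,0]]
[[9,1],[16,17],[24,0]]
[[9,1],[16,17],[24,6],[31,0]]
[[9,1],[16,17],[24,6],[31,0]]
[[9,1],[10,6],[16,17],[24,6],[31,0]]
[[9,1],[10,6],[16,17],[24,6],[31,2],[39,0]]
[[9,1],[10,6],[16,17],[24,6],[31,2],[39,0],[47,13],[50,0]]
[[9,1],[10,16],[16,17],[24,6],[31,2],[39,0],[47,13],[50,0]]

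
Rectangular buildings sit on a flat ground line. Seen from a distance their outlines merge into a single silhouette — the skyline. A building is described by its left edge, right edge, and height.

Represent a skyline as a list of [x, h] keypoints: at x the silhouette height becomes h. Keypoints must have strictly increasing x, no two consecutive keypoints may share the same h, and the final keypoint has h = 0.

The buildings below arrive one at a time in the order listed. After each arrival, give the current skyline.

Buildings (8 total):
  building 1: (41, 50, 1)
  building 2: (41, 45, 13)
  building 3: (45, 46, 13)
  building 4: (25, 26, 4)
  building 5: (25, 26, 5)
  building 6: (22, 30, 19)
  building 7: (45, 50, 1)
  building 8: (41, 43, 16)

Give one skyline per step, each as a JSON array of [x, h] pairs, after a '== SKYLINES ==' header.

== SKYLINES ==
[[41,1],[50,0]]
[[41,13],[45,1],[50,0]]
[[41,13],[46,1],[50,0]]
[[25,4],[26,0],[41,13],[46,1],[50,0]]
[[25,5],[26,0],[41,13],[46,1],[50,0]]
[[22,19],[30,0],[41,13],[46,1],[50,0]]
[[22,19],[30,0],[41,13],[46,1],[50,0]]
[[22,19],[30,0],[41,16],[43,13],[46,1],[50,0]]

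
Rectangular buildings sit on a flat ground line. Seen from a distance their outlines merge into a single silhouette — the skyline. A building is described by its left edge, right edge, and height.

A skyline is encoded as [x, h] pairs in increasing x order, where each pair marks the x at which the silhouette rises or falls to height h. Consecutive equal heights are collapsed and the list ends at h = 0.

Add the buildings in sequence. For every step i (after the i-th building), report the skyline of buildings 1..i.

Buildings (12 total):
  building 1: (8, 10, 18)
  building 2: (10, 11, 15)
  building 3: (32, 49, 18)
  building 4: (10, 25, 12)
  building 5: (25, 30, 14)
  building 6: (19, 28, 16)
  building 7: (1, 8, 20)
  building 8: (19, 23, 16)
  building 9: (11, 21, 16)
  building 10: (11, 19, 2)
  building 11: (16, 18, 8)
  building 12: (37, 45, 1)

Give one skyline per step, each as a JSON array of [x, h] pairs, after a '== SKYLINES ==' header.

== SKYLINES ==
[[8,18],[10,0]]
[[8,18],[10,15],[11,0]]
[[8,18],[10,15],[11,0],[32,18],[49,0]]
[[8,18],[10,15],[11,12],[25,0],[32,18],[49,0]]
[[8,18],[10,15],[11,12],[25,14],[30,0],[32,18],[49,0]]
[[8,18],[10,15],[11,12],[19,16],[28,14],[30,0],[32,18],[49,0]]
[[1,20],[8,18],[10,15],[11,12],[19,16],[28,14],[30,0],[32,18],[49,0]]
[[1,20],[8,18],[10,15],[11,12],[19,16],[28,14],[30,0],[32,18],[49,0]]
[[1,20],[8,18],[10,15],[11,16],[28,14],[30,0],[32,18],[49,0]]
[[1,20],[8,18],[10,15],[11,16],[28,14],[30,0],[32,18],[49,0]]
[[1,20],[8,18],[10,15],[11,16],[28,14],[30,0],[32,18],[49,0]]
[[1,20],[8,18],[10,15],[11,16],[28,14],[30,0],[32,18],[49,0]]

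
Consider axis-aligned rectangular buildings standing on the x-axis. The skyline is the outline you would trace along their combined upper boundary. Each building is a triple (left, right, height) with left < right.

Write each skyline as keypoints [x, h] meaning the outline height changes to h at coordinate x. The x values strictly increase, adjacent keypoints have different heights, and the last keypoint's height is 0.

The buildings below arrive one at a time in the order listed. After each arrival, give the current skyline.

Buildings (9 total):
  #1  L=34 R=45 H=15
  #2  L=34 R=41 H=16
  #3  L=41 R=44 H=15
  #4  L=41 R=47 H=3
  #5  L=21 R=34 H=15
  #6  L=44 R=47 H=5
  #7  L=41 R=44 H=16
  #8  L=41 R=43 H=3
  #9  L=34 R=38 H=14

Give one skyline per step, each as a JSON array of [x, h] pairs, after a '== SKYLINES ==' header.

== SKYLINES ==
[[34,15],[45,0]]
[[34,16],[41,15],[45,0]]
[[34,16],[41,15],[45,0]]
[[34,16],[41,15],[45,3],[47,0]]
[[21,15],[34,16],[41,15],[45,3],[47,0]]
[[21,15],[34,16],[41,15],[45,5],[47,0]]
[[21,15],[34,16],[44,15],[45,5],[47,0]]
[[21,15],[34,16],[44,15],[45,5],[47,0]]
[[21,15],[34,16],[44,15],[45,5],[47,0]]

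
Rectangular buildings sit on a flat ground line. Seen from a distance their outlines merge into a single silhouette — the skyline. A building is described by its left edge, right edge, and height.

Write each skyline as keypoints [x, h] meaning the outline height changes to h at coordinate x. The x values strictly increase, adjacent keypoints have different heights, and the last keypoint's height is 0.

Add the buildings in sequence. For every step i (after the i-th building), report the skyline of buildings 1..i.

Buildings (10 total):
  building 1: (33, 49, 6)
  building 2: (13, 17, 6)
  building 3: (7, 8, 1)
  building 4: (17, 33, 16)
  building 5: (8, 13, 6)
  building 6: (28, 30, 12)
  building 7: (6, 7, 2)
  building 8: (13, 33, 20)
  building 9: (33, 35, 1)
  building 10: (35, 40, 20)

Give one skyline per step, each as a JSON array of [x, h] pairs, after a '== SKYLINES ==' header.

== SKYLINES ==
[[33,6],[49,0]]
[[13,6],[17,0],[33,6],[49,0]]
[[7,1],[8,0],[13,6],[17,0],[33,6],[49,0]]
[[7,1],[8,0],[13,6],[17,16],[33,6],[49,0]]
[[7,1],[8,6],[17,16],[33,6],[49,0]]
[[7,1],[8,6],[17,16],[33,6],[49,0]]
[[6,2],[7,1],[8,6],[17,16],[33,6],[49,0]]
[[6,2],[7,1],[8,6],[13,20],[33,6],[49,0]]
[[6,2],[7,1],[8,6],[13,20],[33,6],[49,0]]
[[6,2],[7,1],[8,6],[13,20],[33,6],[35,20],[40,6],[49,0]]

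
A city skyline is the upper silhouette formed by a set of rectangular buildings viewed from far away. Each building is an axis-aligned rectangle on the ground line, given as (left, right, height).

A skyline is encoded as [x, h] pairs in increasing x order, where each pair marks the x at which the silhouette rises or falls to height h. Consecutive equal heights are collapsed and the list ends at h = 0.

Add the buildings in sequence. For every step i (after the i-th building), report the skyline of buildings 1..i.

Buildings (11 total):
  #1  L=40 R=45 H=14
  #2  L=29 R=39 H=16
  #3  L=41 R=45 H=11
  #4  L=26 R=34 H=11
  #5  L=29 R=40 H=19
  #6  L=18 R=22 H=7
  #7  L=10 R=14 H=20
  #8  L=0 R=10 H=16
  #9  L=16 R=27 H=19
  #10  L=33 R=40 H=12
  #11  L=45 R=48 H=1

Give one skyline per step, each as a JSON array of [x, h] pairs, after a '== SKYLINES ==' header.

== SKYLINES ==
[[40,14],[45,0]]
[[29,16],[39,0],[40,14],[45,0]]
[[29,16],[39,0],[40,14],[45,0]]
[[26,11],[29,16],[39,0],[40,14],[45,0]]
[[26,11],[29,19],[40,14],[45,0]]
[[18,7],[22,0],[26,11],[29,19],[40,14],[45,0]]
[[10,20],[14,0],[18,7],[22,0],[26,11],[29,19],[40,14],[45,0]]
[[0,16],[10,20],[14,0],[18,7],[22,0],[26,11],[29,19],[40,14],[45,0]]
[[0,16],[10,20],[14,0],[16,19],[27,11],[29,19],[40,14],[45,0]]
[[0,16],[10,20],[14,0],[16,19],[27,11],[29,19],[40,14],[45,0]]
[[0,16],[10,20],[14,0],[16,19],[27,11],[29,19],[40,14],[45,1],[48,0]]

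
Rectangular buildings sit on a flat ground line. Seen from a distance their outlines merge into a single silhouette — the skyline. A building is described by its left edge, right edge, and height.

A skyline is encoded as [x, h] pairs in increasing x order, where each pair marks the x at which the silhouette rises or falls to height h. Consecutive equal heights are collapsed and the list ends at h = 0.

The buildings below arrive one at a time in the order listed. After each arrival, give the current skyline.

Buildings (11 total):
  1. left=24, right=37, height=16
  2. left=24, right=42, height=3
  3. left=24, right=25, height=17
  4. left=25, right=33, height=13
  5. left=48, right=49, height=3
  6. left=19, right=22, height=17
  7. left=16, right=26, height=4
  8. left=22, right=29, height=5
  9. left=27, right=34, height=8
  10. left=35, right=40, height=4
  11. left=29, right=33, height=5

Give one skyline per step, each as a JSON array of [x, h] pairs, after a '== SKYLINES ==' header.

== SKYLINES ==
[[24,16],[37,0]]
[[24,16],[37,3],[42,0]]
[[24,17],[25,16],[37,3],[42,0]]
[[24,17],[25,16],[37,3],[42,0]]
[[24,17],[25,16],[37,3],[42,0],[48,3],[49,0]]
[[19,17],[22,0],[24,17],[25,16],[37,3],[42,0],[48,3],[49,0]]
[[16,4],[19,17],[22,4],[24,17],[25,16],[37,3],[42,0],[48,3],[49,0]]
[[16,4],[19,17],[22,5],[24,17],[25,16],[37,3],[42,0],[48,3],[49,0]]
[[16,4],[19,17],[22,5],[24,17],[25,16],[37,3],[42,0],[48,3],[49,0]]
[[16,4],[19,17],[22,5],[24,17],[25,16],[37,4],[40,3],[42,0],[48,3],[49,0]]
[[16,4],[19,17],[22,5],[24,17],[25,16],[37,4],[40,3],[42,0],[48,3],[49,0]]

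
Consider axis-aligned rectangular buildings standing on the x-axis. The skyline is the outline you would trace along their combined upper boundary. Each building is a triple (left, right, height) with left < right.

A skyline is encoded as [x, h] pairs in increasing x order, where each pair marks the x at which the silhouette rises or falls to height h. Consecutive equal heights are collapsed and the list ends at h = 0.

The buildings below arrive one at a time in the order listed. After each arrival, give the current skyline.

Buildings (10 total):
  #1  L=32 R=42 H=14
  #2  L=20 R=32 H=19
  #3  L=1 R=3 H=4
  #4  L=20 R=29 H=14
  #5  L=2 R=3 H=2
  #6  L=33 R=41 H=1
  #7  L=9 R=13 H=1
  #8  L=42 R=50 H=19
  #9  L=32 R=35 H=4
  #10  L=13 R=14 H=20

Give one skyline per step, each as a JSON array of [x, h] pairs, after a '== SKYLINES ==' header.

== SKYLINES ==
[[32,14],[42,0]]
[[20,19],[32,14],[42,0]]
[[1,4],[3,0],[20,19],[32,14],[42,0]]
[[1,4],[3,0],[20,19],[32,14],[42,0]]
[[1,4],[3,0],[20,19],[32,14],[42,0]]
[[1,4],[3,0],[20,19],[32,14],[42,0]]
[[1,4],[3,0],[9,1],[13,0],[20,19],[32,14],[42,0]]
[[1,4],[3,0],[9,1],[13,0],[20,19],[32,14],[42,19],[50,0]]
[[1,4],[3,0],[9,1],[13,0],[20,19],[32,14],[42,19],[50,0]]
[[1,4],[3,0],[9,1],[13,20],[14,0],[20,19],[32,14],[42,19],[50,0]]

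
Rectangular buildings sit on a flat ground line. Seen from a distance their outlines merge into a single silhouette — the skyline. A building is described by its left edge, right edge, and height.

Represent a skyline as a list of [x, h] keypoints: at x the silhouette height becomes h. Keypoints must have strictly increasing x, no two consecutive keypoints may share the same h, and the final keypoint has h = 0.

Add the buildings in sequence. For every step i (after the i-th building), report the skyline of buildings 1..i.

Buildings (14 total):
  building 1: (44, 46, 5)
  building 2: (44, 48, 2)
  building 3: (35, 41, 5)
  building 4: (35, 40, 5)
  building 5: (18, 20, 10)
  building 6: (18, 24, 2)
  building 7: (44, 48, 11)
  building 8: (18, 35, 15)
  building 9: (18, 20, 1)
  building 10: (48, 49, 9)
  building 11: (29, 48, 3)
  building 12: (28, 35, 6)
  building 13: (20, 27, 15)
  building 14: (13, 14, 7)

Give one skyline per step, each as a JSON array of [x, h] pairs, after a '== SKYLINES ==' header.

== SKYLINES ==
[[44,5],[46,0]]
[[44,5],[46,2],[48,0]]
[[35,5],[41,0],[44,5],[46,2],[48,0]]
[[35,5],[41,0],[44,5],[46,2],[48,0]]
[[18,10],[20,0],[35,5],[41,0],[44,5],[46,2],[48,0]]
[[18,10],[20,2],[24,0],[35,5],[41,0],[44,5],[46,2],[48,0]]
[[18,10],[20,2],[24,0],[35,5],[41,0],[44,11],[48,0]]
[[18,15],[35,5],[41,0],[44,11],[48,0]]
[[18,15],[35,5],[41,0],[44,11],[48,0]]
[[18,15],[35,5],[41,0],[44,11],[48,9],[49,0]]
[[18,15],[35,5],[41,3],[44,11],[48,9],[49,0]]
[[18,15],[35,5],[41,3],[44,11],[48,9],[49,0]]
[[18,15],[35,5],[41,3],[44,11],[48,9],[49,0]]
[[13,7],[14,0],[18,15],[35,5],[41,3],[44,11],[48,9],[49,0]]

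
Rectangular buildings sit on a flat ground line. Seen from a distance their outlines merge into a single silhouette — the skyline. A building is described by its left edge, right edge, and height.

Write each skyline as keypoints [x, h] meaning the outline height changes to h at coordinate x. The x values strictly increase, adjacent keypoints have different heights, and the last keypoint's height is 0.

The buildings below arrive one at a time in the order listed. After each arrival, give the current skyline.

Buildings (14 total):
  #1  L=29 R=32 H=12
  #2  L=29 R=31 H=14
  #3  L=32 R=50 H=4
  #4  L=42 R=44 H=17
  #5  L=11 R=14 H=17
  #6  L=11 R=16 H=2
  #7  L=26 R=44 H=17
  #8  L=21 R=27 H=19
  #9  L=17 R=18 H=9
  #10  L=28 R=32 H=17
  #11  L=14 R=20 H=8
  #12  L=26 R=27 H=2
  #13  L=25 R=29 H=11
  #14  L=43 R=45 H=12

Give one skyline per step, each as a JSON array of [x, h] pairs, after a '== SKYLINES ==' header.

== SKYLINES ==
[[29,12],[32,0]]
[[29,14],[31,12],[32,0]]
[[29,14],[31,12],[32,4],[50,0]]
[[29,14],[31,12],[32,4],[42,17],[44,4],[50,0]]
[[11,17],[14,0],[29,14],[31,12],[32,4],[42,17],[44,4],[50,0]]
[[11,17],[14,2],[16,0],[29,14],[31,12],[32,4],[42,17],[44,4],[50,0]]
[[11,17],[14,2],[16,0],[26,17],[44,4],[50,0]]
[[11,17],[14,2],[16,0],[21,19],[27,17],[44,4],[50,0]]
[[11,17],[14,2],[16,0],[17,9],[18,0],[21,19],[27,17],[44,4],[50,0]]
[[11,17],[14,2],[16,0],[17,9],[18,0],[21,19],[27,17],[44,4],[50,0]]
[[11,17],[14,8],[17,9],[18,8],[20,0],[21,19],[27,17],[44,4],[50,0]]
[[11,17],[14,8],[17,9],[18,8],[20,0],[21,19],[27,17],[44,4],[50,0]]
[[11,17],[14,8],[17,9],[18,8],[20,0],[21,19],[27,17],[44,4],[50,0]]
[[11,17],[14,8],[17,9],[18,8],[20,0],[21,19],[27,17],[44,12],[45,4],[50,0]]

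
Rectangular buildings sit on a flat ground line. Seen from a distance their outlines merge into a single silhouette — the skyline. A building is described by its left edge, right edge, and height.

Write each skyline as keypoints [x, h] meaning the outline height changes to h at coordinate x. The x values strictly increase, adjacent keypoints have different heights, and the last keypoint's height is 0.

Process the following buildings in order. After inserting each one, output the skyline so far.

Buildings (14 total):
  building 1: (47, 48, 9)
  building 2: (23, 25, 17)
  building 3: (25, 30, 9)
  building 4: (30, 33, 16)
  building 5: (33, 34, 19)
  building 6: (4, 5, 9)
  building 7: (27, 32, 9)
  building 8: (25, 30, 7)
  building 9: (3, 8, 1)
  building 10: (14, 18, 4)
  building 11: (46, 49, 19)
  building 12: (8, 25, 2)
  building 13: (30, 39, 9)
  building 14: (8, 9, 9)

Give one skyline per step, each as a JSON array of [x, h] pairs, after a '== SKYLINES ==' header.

== SKYLINES ==
[[47,9],[48,0]]
[[23,17],[25,0],[47,9],[48,0]]
[[23,17],[25,9],[30,0],[47,9],[48,0]]
[[23,17],[25,9],[30,16],[33,0],[47,9],[48,0]]
[[23,17],[25,9],[30,16],[33,19],[34,0],[47,9],[48,0]]
[[4,9],[5,0],[23,17],[25,9],[30,16],[33,19],[34,0],[47,9],[48,0]]
[[4,9],[5,0],[23,17],[25,9],[30,16],[33,19],[34,0],[47,9],[48,0]]
[[4,9],[5,0],[23,17],[25,9],[30,16],[33,19],[34,0],[47,9],[48,0]]
[[3,1],[4,9],[5,1],[8,0],[23,17],[25,9],[30,16],[33,19],[34,0],[47,9],[48,0]]
[[3,1],[4,9],[5,1],[8,0],[14,4],[18,0],[23,17],[25,9],[30,16],[33,19],[34,0],[47,9],[48,0]]
[[3,1],[4,9],[5,1],[8,0],[14,4],[18,0],[23,17],[25,9],[30,16],[33,19],[34,0],[46,19],[49,0]]
[[3,1],[4,9],[5,1],[8,2],[14,4],[18,2],[23,17],[25,9],[30,16],[33,19],[34,0],[46,19],[49,0]]
[[3,1],[4,9],[5,1],[8,2],[14,4],[18,2],[23,17],[25,9],[30,16],[33,19],[34,9],[39,0],[46,19],[49,0]]
[[3,1],[4,9],[5,1],[8,9],[9,2],[14,4],[18,2],[23,17],[25,9],[30,16],[33,19],[34,9],[39,0],[46,19],[49,0]]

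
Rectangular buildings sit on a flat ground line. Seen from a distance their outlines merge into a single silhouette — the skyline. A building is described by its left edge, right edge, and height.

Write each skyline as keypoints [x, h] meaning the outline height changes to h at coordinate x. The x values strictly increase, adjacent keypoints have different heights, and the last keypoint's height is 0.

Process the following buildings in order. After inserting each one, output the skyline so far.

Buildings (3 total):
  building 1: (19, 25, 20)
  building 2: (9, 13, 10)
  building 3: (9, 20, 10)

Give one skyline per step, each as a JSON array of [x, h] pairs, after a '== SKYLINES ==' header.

== SKYLINES ==
[[19,20],[25,0]]
[[9,10],[13,0],[19,20],[25,0]]
[[9,10],[19,20],[25,0]]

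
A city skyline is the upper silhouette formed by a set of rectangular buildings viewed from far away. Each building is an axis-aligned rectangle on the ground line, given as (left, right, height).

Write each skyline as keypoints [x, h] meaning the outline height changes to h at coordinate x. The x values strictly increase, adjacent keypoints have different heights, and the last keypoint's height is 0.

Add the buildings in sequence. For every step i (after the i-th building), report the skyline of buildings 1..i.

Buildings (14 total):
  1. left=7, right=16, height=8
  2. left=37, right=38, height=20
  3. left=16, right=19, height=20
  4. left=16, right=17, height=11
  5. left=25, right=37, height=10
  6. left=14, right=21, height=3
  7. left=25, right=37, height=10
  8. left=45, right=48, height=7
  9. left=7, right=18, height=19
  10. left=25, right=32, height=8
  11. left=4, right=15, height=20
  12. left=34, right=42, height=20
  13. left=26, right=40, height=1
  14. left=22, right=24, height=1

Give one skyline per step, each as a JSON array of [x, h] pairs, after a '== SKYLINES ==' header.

== SKYLINES ==
[[7,8],[16,0]]
[[7,8],[16,0],[37,20],[38,0]]
[[7,8],[16,20],[19,0],[37,20],[38,0]]
[[7,8],[16,20],[19,0],[37,20],[38,0]]
[[7,8],[16,20],[19,0],[25,10],[37,20],[38,0]]
[[7,8],[16,20],[19,3],[21,0],[25,10],[37,20],[38,0]]
[[7,8],[16,20],[19,3],[21,0],[25,10],[37,20],[38,0]]
[[7,8],[16,20],[19,3],[21,0],[25,10],[37,20],[38,0],[45,7],[48,0]]
[[7,19],[16,20],[19,3],[21,0],[25,10],[37,20],[38,0],[45,7],[48,0]]
[[7,19],[16,20],[19,3],[21,0],[25,10],[37,20],[38,0],[45,7],[48,0]]
[[4,20],[15,19],[16,20],[19,3],[21,0],[25,10],[37,20],[38,0],[45,7],[48,0]]
[[4,20],[15,19],[16,20],[19,3],[21,0],[25,10],[34,20],[42,0],[45,7],[48,0]]
[[4,20],[15,19],[16,20],[19,3],[21,0],[25,10],[34,20],[42,0],[45,7],[48,0]]
[[4,20],[15,19],[16,20],[19,3],[21,0],[22,1],[24,0],[25,10],[34,20],[42,0],[45,7],[48,0]]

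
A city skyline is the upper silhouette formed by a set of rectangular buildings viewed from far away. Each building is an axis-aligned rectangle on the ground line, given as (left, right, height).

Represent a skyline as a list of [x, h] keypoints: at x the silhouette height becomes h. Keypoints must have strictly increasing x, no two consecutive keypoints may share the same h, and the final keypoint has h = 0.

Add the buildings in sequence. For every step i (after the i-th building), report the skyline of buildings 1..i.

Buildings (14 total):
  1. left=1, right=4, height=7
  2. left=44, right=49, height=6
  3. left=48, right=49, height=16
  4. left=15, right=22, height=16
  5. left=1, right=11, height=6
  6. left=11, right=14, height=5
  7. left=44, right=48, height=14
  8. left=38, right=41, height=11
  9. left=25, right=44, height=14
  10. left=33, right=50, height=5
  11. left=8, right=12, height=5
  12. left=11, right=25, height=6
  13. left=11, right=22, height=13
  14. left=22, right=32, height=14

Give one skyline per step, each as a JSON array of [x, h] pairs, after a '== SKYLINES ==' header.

== SKYLINES ==
[[1,7],[4,0]]
[[1,7],[4,0],[44,6],[49,0]]
[[1,7],[4,0],[44,6],[48,16],[49,0]]
[[1,7],[4,0],[15,16],[22,0],[44,6],[48,16],[49,0]]
[[1,7],[4,6],[11,0],[15,16],[22,0],[44,6],[48,16],[49,0]]
[[1,7],[4,6],[11,5],[14,0],[15,16],[22,0],[44,6],[48,16],[49,0]]
[[1,7],[4,6],[11,5],[14,0],[15,16],[22,0],[44,14],[48,16],[49,0]]
[[1,7],[4,6],[11,5],[14,0],[15,16],[22,0],[38,11],[41,0],[44,14],[48,16],[49,0]]
[[1,7],[4,6],[11,5],[14,0],[15,16],[22,0],[25,14],[48,16],[49,0]]
[[1,7],[4,6],[11,5],[14,0],[15,16],[22,0],[25,14],[48,16],[49,5],[50,0]]
[[1,7],[4,6],[11,5],[14,0],[15,16],[22,0],[25,14],[48,16],[49,5],[50,0]]
[[1,7],[4,6],[15,16],[22,6],[25,14],[48,16],[49,5],[50,0]]
[[1,7],[4,6],[11,13],[15,16],[22,6],[25,14],[48,16],[49,5],[50,0]]
[[1,7],[4,6],[11,13],[15,16],[22,14],[48,16],[49,5],[50,0]]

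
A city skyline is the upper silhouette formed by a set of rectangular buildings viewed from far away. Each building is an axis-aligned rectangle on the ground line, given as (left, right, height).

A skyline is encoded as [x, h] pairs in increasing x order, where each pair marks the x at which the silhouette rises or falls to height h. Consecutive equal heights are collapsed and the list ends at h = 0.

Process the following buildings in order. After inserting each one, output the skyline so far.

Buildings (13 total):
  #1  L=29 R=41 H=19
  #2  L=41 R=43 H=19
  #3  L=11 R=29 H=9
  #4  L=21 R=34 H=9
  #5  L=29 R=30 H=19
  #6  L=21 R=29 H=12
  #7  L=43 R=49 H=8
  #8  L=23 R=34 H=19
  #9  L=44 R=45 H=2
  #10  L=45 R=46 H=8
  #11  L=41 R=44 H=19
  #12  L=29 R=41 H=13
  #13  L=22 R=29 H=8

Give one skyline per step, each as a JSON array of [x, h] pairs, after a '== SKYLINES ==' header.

== SKYLINES ==
[[29,19],[41,0]]
[[29,19],[43,0]]
[[11,9],[29,19],[43,0]]
[[11,9],[29,19],[43,0]]
[[11,9],[29,19],[43,0]]
[[11,9],[21,12],[29,19],[43,0]]
[[11,9],[21,12],[29,19],[43,8],[49,0]]
[[11,9],[21,12],[23,19],[43,8],[49,0]]
[[11,9],[21,12],[23,19],[43,8],[49,0]]
[[11,9],[21,12],[23,19],[43,8],[49,0]]
[[11,9],[21,12],[23,19],[44,8],[49,0]]
[[11,9],[21,12],[23,19],[44,8],[49,0]]
[[11,9],[21,12],[23,19],[44,8],[49,0]]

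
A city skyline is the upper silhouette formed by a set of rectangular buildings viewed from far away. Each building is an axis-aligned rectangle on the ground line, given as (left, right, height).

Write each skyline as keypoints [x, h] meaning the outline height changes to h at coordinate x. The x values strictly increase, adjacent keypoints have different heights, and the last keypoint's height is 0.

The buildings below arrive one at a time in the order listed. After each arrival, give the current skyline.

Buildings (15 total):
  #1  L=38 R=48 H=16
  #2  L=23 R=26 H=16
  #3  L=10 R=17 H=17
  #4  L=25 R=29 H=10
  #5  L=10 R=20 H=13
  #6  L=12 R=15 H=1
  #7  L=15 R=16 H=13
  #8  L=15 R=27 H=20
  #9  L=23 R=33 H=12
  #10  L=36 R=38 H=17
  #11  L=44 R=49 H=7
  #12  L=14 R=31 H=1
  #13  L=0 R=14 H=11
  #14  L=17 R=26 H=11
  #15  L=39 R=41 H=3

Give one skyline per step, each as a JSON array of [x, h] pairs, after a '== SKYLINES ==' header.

== SKYLINES ==
[[38,16],[48,0]]
[[23,16],[26,0],[38,16],[48,0]]
[[10,17],[17,0],[23,16],[26,0],[38,16],[48,0]]
[[10,17],[17,0],[23,16],[26,10],[29,0],[38,16],[48,0]]
[[10,17],[17,13],[20,0],[23,16],[26,10],[29,0],[38,16],[48,0]]
[[10,17],[17,13],[20,0],[23,16],[26,10],[29,0],[38,16],[48,0]]
[[10,17],[17,13],[20,0],[23,16],[26,10],[29,0],[38,16],[48,0]]
[[10,17],[15,20],[27,10],[29,0],[38,16],[48,0]]
[[10,17],[15,20],[27,12],[33,0],[38,16],[48,0]]
[[10,17],[15,20],[27,12],[33,0],[36,17],[38,16],[48,0]]
[[10,17],[15,20],[27,12],[33,0],[36,17],[38,16],[48,7],[49,0]]
[[10,17],[15,20],[27,12],[33,0],[36,17],[38,16],[48,7],[49,0]]
[[0,11],[10,17],[15,20],[27,12],[33,0],[36,17],[38,16],[48,7],[49,0]]
[[0,11],[10,17],[15,20],[27,12],[33,0],[36,17],[38,16],[48,7],[49,0]]
[[0,11],[10,17],[15,20],[27,12],[33,0],[36,17],[38,16],[48,7],[49,0]]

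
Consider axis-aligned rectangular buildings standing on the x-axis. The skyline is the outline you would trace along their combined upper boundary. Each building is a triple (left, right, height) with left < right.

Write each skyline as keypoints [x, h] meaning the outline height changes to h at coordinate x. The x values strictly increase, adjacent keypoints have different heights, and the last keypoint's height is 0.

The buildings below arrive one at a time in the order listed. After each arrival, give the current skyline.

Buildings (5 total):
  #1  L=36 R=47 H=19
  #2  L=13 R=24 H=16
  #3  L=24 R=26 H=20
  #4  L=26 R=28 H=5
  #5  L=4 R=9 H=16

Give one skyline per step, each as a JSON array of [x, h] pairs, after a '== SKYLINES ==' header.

== SKYLINES ==
[[36,19],[47,0]]
[[13,16],[24,0],[36,19],[47,0]]
[[13,16],[24,20],[26,0],[36,19],[47,0]]
[[13,16],[24,20],[26,5],[28,0],[36,19],[47,0]]
[[4,16],[9,0],[13,16],[24,20],[26,5],[28,0],[36,19],[47,0]]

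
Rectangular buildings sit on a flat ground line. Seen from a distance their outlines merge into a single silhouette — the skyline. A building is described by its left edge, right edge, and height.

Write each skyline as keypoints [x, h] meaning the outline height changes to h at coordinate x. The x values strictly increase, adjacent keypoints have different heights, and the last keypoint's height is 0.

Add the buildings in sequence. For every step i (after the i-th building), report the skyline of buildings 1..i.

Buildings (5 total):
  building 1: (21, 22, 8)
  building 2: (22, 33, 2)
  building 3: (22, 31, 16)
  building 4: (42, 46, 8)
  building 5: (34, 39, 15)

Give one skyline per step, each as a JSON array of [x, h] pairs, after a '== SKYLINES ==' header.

== SKYLINES ==
[[21,8],[22,0]]
[[21,8],[22,2],[33,0]]
[[21,8],[22,16],[31,2],[33,0]]
[[21,8],[22,16],[31,2],[33,0],[42,8],[46,0]]
[[21,8],[22,16],[31,2],[33,0],[34,15],[39,0],[42,8],[46,0]]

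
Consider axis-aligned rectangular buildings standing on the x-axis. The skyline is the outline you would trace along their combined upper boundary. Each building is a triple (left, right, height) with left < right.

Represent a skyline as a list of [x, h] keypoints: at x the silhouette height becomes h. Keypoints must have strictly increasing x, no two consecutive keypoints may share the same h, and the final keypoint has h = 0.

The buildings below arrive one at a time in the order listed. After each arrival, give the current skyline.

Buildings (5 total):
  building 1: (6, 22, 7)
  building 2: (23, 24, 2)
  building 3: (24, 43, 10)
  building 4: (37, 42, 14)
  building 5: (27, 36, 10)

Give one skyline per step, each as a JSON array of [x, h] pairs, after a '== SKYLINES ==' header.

== SKYLINES ==
[[6,7],[22,0]]
[[6,7],[22,0],[23,2],[24,0]]
[[6,7],[22,0],[23,2],[24,10],[43,0]]
[[6,7],[22,0],[23,2],[24,10],[37,14],[42,10],[43,0]]
[[6,7],[22,0],[23,2],[24,10],[37,14],[42,10],[43,0]]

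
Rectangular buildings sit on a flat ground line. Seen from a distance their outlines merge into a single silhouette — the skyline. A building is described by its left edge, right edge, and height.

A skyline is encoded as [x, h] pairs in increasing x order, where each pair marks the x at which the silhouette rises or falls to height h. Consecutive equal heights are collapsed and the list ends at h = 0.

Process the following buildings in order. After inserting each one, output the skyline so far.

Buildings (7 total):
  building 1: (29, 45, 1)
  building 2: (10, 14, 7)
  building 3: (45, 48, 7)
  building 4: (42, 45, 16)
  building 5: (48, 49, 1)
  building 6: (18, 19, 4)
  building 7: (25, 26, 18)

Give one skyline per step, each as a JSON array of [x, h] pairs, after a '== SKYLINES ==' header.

== SKYLINES ==
[[29,1],[45,0]]
[[10,7],[14,0],[29,1],[45,0]]
[[10,7],[14,0],[29,1],[45,7],[48,0]]
[[10,7],[14,0],[29,1],[42,16],[45,7],[48,0]]
[[10,7],[14,0],[29,1],[42,16],[45,7],[48,1],[49,0]]
[[10,7],[14,0],[18,4],[19,0],[29,1],[42,16],[45,7],[48,1],[49,0]]
[[10,7],[14,0],[18,4],[19,0],[25,18],[26,0],[29,1],[42,16],[45,7],[48,1],[49,0]]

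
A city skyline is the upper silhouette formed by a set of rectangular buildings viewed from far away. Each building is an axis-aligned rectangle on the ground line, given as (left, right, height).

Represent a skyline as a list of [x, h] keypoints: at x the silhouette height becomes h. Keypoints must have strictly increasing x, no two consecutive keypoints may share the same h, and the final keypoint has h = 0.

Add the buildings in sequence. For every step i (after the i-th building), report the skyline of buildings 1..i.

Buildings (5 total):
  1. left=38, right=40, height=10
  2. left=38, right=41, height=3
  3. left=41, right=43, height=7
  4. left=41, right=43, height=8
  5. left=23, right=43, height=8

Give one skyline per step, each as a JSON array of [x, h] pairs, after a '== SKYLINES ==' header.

== SKYLINES ==
[[38,10],[40,0]]
[[38,10],[40,3],[41,0]]
[[38,10],[40,3],[41,7],[43,0]]
[[38,10],[40,3],[41,8],[43,0]]
[[23,8],[38,10],[40,8],[43,0]]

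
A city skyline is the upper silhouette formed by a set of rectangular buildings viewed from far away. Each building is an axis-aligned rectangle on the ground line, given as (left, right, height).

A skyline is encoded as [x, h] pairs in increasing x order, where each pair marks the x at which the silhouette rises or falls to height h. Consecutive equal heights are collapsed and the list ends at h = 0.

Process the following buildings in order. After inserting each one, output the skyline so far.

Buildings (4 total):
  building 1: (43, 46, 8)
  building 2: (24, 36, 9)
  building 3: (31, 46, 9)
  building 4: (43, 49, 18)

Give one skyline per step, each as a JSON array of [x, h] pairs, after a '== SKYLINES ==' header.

== SKYLINES ==
[[43,8],[46,0]]
[[24,9],[36,0],[43,8],[46,0]]
[[24,9],[46,0]]
[[24,9],[43,18],[49,0]]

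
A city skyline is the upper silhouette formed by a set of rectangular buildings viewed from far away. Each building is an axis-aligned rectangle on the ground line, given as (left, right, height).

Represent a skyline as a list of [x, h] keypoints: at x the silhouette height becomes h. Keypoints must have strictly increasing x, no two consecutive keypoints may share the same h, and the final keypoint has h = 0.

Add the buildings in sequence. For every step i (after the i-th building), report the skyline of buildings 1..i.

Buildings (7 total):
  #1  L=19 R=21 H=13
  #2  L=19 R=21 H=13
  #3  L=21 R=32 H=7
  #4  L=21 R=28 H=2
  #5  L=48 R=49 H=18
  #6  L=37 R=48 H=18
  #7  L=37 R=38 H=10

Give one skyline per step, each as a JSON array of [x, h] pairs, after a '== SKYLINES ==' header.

== SKYLINES ==
[[19,13],[21,0]]
[[19,13],[21,0]]
[[19,13],[21,7],[32,0]]
[[19,13],[21,7],[32,0]]
[[19,13],[21,7],[32,0],[48,18],[49,0]]
[[19,13],[21,7],[32,0],[37,18],[49,0]]
[[19,13],[21,7],[32,0],[37,18],[49,0]]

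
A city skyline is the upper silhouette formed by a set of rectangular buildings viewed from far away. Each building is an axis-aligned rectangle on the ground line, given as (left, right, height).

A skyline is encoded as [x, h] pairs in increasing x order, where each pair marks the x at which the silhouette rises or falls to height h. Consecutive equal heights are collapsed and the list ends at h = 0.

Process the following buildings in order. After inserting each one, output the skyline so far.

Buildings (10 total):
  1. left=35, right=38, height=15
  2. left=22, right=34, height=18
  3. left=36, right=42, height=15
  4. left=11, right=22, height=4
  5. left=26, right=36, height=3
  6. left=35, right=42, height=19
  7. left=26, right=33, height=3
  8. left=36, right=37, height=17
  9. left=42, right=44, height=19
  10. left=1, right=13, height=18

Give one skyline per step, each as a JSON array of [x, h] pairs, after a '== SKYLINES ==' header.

== SKYLINES ==
[[35,15],[38,0]]
[[22,18],[34,0],[35,15],[38,0]]
[[22,18],[34,0],[35,15],[42,0]]
[[11,4],[22,18],[34,0],[35,15],[42,0]]
[[11,4],[22,18],[34,3],[35,15],[42,0]]
[[11,4],[22,18],[34,3],[35,19],[42,0]]
[[11,4],[22,18],[34,3],[35,19],[42,0]]
[[11,4],[22,18],[34,3],[35,19],[42,0]]
[[11,4],[22,18],[34,3],[35,19],[44,0]]
[[1,18],[13,4],[22,18],[34,3],[35,19],[44,0]]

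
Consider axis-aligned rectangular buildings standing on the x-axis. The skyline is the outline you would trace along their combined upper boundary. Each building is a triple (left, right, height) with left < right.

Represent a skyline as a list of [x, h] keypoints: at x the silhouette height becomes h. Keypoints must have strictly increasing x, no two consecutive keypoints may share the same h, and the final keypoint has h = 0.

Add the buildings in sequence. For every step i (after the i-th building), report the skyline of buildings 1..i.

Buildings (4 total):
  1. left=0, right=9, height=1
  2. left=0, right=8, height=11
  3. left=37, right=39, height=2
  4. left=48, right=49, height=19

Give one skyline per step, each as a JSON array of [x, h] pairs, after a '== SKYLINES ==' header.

== SKYLINES ==
[[0,1],[9,0]]
[[0,11],[8,1],[9,0]]
[[0,11],[8,1],[9,0],[37,2],[39,0]]
[[0,11],[8,1],[9,0],[37,2],[39,0],[48,19],[49,0]]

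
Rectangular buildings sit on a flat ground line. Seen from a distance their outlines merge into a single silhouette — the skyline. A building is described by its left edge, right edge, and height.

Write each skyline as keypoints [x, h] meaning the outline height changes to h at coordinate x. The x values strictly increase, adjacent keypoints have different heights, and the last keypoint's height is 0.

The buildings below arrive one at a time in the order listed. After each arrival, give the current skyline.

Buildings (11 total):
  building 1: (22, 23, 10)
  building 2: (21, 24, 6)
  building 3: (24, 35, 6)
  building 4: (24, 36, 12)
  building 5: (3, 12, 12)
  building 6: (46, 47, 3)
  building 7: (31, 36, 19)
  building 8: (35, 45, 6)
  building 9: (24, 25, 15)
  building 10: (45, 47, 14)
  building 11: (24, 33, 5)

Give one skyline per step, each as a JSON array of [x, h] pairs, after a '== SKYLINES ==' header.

== SKYLINES ==
[[22,10],[23,0]]
[[21,6],[22,10],[23,6],[24,0]]
[[21,6],[22,10],[23,6],[35,0]]
[[21,6],[22,10],[23,6],[24,12],[36,0]]
[[3,12],[12,0],[21,6],[22,10],[23,6],[24,12],[36,0]]
[[3,12],[12,0],[21,6],[22,10],[23,6],[24,12],[36,0],[46,3],[47,0]]
[[3,12],[12,0],[21,6],[22,10],[23,6],[24,12],[31,19],[36,0],[46,3],[47,0]]
[[3,12],[12,0],[21,6],[22,10],[23,6],[24,12],[31,19],[36,6],[45,0],[46,3],[47,0]]
[[3,12],[12,0],[21,6],[22,10],[23,6],[24,15],[25,12],[31,19],[36,6],[45,0],[46,3],[47,0]]
[[3,12],[12,0],[21,6],[22,10],[23,6],[24,15],[25,12],[31,19],[36,6],[45,14],[47,0]]
[[3,12],[12,0],[21,6],[22,10],[23,6],[24,15],[25,12],[31,19],[36,6],[45,14],[47,0]]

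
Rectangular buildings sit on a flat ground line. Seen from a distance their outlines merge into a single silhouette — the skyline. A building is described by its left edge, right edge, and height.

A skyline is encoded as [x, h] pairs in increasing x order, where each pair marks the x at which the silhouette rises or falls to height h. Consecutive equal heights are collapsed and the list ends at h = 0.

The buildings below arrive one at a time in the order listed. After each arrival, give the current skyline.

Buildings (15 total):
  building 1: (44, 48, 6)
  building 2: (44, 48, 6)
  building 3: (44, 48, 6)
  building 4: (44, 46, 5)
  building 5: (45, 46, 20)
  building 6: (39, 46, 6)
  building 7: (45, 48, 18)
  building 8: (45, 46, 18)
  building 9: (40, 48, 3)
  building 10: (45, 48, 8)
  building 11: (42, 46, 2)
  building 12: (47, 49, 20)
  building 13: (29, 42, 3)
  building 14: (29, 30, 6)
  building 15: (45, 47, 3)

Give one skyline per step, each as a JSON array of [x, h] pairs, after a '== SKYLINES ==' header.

== SKYLINES ==
[[44,6],[48,0]]
[[44,6],[48,0]]
[[44,6],[48,0]]
[[44,6],[48,0]]
[[44,6],[45,20],[46,6],[48,0]]
[[39,6],[45,20],[46,6],[48,0]]
[[39,6],[45,20],[46,18],[48,0]]
[[39,6],[45,20],[46,18],[48,0]]
[[39,6],[45,20],[46,18],[48,0]]
[[39,6],[45,20],[46,18],[48,0]]
[[39,6],[45,20],[46,18],[48,0]]
[[39,6],[45,20],[46,18],[47,20],[49,0]]
[[29,3],[39,6],[45,20],[46,18],[47,20],[49,0]]
[[29,6],[30,3],[39,6],[45,20],[46,18],[47,20],[49,0]]
[[29,6],[30,3],[39,6],[45,20],[46,18],[47,20],[49,0]]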